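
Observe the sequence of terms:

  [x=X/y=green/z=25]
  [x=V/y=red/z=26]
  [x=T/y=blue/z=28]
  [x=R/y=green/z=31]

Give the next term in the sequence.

X: letters move back 2 places in the alphabet; X, V, T, R → P.
Y: repeats green → red → blue, so green, red, blue, green → red.
Z — differences are 1, 2, 3, … (increasing by 1 each time): 25, 26, 28, 31 → 35.
Putting it together: [x=P/y=red/z=35].

[x=P/y=red/z=35]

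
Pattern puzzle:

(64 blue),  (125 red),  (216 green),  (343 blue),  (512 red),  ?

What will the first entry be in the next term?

First entry: perfect cubes: 4³, 5³, 6³, …, so 64, 125, 216, 343, 512 → 729.

729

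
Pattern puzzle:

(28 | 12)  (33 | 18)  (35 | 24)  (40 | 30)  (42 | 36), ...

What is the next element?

(47 | 42)

First part: alternating steps +5, +2, +5, +2, …; 28, 33, 35, 40, 42 → 47.
Second part — +6 each step: 12, 18, 24, 30, 36 → 42.
Combining the parts gives (47 | 42).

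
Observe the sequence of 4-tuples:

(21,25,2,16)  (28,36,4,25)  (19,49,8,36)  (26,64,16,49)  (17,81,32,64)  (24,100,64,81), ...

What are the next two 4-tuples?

First slot: alternating steps +7, −9, +7, −9, …; 21, 28, 19, 26, 17, 24 → 15 → 22.
Second slot: perfect squares: 5², 6², 7², …, so 25, 36, 49, 64, 81, 100 → 121 → 144.
Third slot: ×2 each step, so 2, 4, 8, 16, 32, 64 → 128 → 256.
For the fourth slot, perfect squares: 4², 5², 6², …: 16, 25, 36, 49, 64, 81 → 100 → 121.
So the next two 4-tuples are (15,121,128,100) and (22,144,256,121).

(15,121,128,100), (22,144,256,121)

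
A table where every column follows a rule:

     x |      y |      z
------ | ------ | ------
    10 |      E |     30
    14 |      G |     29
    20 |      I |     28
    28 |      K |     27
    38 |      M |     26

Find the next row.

Column x: 10, 14, 20, 28, 38 → 50 (differences are 4, 6, 8, … (increasing by 2 each time)).
Column y: letters move forward 2 places in the alphabet; E, G, I, K, M → O.
Column z goes 30, 29, 28, 27, 26 → 25 (−1 each step).
Combining the parts gives 50  O  25.

50  O  25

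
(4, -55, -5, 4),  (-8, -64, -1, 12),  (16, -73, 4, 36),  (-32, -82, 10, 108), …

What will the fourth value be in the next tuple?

324

First value: 4, -8, 16, -32 → 64 (×(-2) each step).
Second value: −9 each step, so -55, -64, -73, -82 → -91.
Third value — differences are 4, 5, 6, … (increasing by 1 each time): -5, -1, 4, 10 → 17.
For the fourth value, ×3 each step: 4, 12, 36, 108 → 324.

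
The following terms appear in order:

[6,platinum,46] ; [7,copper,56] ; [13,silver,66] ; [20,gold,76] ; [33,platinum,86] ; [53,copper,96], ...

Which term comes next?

First value — each term is the sum of the two before it: 6, 7, 13, 20, 33, 53 → 86.
Metal: repeats platinum → copper → silver → gold; platinum, copper, silver, gold, platinum, copper → silver.
Third value: +10 each step, so 46, 56, 66, 76, 86, 96 → 106.
Combining the parts gives [86,silver,106].

[86,silver,106]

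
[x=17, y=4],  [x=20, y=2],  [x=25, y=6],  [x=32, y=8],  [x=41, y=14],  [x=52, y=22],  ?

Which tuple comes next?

[x=65, y=36]

X — differences are 3, 5, 7, … (increasing by 2 each time): 17, 20, 25, 32, 41, 52 → 65.
Y: each term is the sum of the two before it; 4, 2, 6, 8, 14, 22 → 36.
Putting it together: [x=65, y=36].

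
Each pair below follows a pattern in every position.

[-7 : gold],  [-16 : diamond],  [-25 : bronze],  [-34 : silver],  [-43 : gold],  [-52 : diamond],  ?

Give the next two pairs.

First coordinate goes -7, -16, -25, -34, -43, -52 → -61 → -70 (−9 each step).
For the rank, repeats gold → diamond → bronze → silver: gold, diamond, bronze, silver, gold, diamond → bronze → silver.
So the next two pairs are [-61 : bronze] and [-70 : silver].

[-61 : bronze], [-70 : silver]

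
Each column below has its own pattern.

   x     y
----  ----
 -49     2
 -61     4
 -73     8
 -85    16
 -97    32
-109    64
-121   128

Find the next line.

Column x: -49, -61, -73, -85, -97, -109, -121 → -133 (−12 each step).
Column y — ×2 each step: 2, 4, 8, 16, 32, 64, 128 → 256.
Combining the parts gives -133  256.

-133  256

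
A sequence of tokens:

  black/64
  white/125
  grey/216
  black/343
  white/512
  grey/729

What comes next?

black/1000

Shade — repeats black → white → grey: black, white, grey, black, white, grey → black.
For the second component, perfect cubes: 4³, 5³, 6³, …: 64, 125, 216, 343, 512, 729 → 1000.
Putting it together: black/1000.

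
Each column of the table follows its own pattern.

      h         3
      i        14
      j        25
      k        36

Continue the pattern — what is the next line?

Letter: letters move forward 1 place in the alphabet, so h, i, j, k → l.
Second component: +11 each step; 3, 14, 25, 36 → 47.
So the next line is l  47.

l  47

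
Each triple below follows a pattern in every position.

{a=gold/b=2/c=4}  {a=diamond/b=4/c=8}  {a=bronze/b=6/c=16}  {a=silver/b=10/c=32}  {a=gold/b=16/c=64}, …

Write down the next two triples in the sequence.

A: gold, diamond, bronze, silver, gold → diamond → bronze (repeats gold → diamond → bronze → silver).
B: each term is the sum of the two before it, so 2, 4, 6, 10, 16 → 26 → 42.
For the c, ×2 each step: 4, 8, 16, 32, 64 → 128 → 256.
So the next two triples are {a=diamond/b=26/c=128} and {a=bronze/b=42/c=256}.

{a=diamond/b=26/c=128}, {a=bronze/b=42/c=256}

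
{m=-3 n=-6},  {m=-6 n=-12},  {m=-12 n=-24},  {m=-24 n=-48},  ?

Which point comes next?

{m=-48 n=-96}

For the m, ×2 each step: -3, -6, -12, -24 → -48.
N: always 2 × the m, so -6, -12, -24, -48 → -96.
Combining the parts gives {m=-48 n=-96}.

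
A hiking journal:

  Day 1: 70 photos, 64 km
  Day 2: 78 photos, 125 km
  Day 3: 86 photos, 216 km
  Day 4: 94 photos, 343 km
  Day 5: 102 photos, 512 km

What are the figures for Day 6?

110 photos, 729 km

Photos: +8 each step, so 70, 78, 86, 94, 102 → 110.
Km: perfect cubes: 4³, 5³, 6³, …, so 64, 125, 216, 343, 512 → 729.
Combining the parts gives 110 photos, 729 km.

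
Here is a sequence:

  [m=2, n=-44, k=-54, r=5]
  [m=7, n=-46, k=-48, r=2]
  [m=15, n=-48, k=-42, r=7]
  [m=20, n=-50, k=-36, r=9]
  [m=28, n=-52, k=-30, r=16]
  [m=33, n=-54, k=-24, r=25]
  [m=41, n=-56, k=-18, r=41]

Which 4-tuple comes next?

[m=46, n=-58, k=-12, r=66]

M: alternating steps +5, +8, +5, +8, …; 2, 7, 15, 20, 28, 33, 41 → 46.
N — −2 each step: -44, -46, -48, -50, -52, -54, -56 → -58.
K: +6 each step; -54, -48, -42, -36, -30, -24, -18 → -12.
R: each term is the sum of the two before it; 5, 2, 7, 9, 16, 25, 41 → 66.
Putting it together: [m=46, n=-58, k=-12, r=66].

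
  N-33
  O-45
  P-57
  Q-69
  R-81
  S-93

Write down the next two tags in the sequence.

T-105, U-117

Letter: letters move forward 1 place in the alphabet; N, O, P, Q, R, S → T → U.
Second component: +12 each step; 33, 45, 57, 69, 81, 93 → 105 → 117.
Putting the parts together: T-105 and then U-117.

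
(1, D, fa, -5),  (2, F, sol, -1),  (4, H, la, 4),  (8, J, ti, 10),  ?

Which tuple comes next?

(16, L, do, 17)

First entry: ×2 each step; 1, 2, 4, 8 → 16.
Letter: letters move forward 2 places in the alphabet, so D, F, H, J → L.
Note: runs through the solfège scale do→ti; fa, sol, la, ti → do.
Fourth entry: differences are 4, 5, 6, … (increasing by 1 each time), so -5, -1, 4, 10 → 17.
Combining the parts gives (16, L, do, 17).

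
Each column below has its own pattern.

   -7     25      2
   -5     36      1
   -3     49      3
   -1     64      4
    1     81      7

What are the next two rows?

First component goes -7, -5, -3, -1, 1 → 3 → 5 (+2 each step).
For the second component, perfect squares: 5², 6², 7², …: 25, 36, 49, 64, 81 → 100 → 121.
For the third component, each term is the sum of the two before it: 2, 1, 3, 4, 7 → 11 → 18.
So the next two rows are 3  100  11 and 5  121  18.

3  100  11; 5  121  18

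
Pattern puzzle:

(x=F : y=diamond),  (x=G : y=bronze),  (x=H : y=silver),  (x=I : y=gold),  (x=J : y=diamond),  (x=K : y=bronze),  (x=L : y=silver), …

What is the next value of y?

gold

X — letters move forward 1 place in the alphabet: F, G, H, I, J, K, L → M.
For the y, repeats diamond → bronze → silver → gold: diamond, bronze, silver, gold, diamond, bronze, silver → gold.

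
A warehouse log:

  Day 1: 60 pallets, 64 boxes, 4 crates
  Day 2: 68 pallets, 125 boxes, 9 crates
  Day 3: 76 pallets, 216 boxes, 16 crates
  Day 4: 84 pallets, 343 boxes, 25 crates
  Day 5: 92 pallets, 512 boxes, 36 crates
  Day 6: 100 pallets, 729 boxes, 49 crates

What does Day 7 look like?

For the pallets, +8 each step: 60, 68, 76, 84, 92, 100 → 108.
Boxes — perfect cubes: 4³, 5³, 6³, …: 64, 125, 216, 343, 512, 729 → 1000.
Crates: perfect squares: 2², 3², 4², …, so 4, 9, 16, 25, 36, 49 → 64.
So the next record is 108 pallets, 1000 boxes, 64 crates.

108 pallets, 1000 boxes, 64 crates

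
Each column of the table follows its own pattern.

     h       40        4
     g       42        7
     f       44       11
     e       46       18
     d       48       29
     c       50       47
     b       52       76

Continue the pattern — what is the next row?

Letter goes h, g, f, e, d, c, b → a (letters move back 1 place in the alphabet).
Second component: +2 each step, so 40, 42, 44, 46, 48, 50, 52 → 54.
Third component goes 4, 7, 11, 18, 29, 47, 76 → 123 (each term is the sum of the two before it).
So the next row is a  54  123.

a  54  123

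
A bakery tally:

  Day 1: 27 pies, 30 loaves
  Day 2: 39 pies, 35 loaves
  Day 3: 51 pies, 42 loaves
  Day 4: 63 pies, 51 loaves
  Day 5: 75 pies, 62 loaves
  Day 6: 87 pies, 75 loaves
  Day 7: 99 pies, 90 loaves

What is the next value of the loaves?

Pies goes 27, 39, 51, 63, 75, 87, 99 → 111 (+12 each step).
Loaves: differences are 5, 7, 9, … (increasing by 2 each time); 30, 35, 42, 51, 62, 75, 90 → 107.

107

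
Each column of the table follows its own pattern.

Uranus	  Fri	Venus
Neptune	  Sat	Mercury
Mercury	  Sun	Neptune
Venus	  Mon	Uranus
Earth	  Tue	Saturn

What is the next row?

First planet goes Uranus, Neptune, Mercury, Venus, Earth → Mars (runs through the planets Mercury→Neptune).
Day: Fri, Sat, Sun, Mon, Tue → Wed (runs through the weekdays Mon→Sun).
Second planet: runs backward through the planets Mercury→Neptune, so Venus, Mercury, Neptune, Uranus, Saturn → Jupiter.
Putting it together: Mars  Wed  Jupiter.

Mars  Wed  Jupiter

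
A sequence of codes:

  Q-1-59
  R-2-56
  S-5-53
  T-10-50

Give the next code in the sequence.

Letter: letters move forward 1 place in the alphabet; Q, R, S, T → U.
For the second component, differences are 1, 3, 5, … (increasing by 2 each time): 1, 2, 5, 10 → 17.
For the third component, −3 each step: 59, 56, 53, 50 → 47.
Putting it together: U-17-47.

U-17-47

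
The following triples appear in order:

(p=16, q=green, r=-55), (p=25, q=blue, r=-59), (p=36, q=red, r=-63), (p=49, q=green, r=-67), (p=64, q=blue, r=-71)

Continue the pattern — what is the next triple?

For the p, perfect squares: 4², 5², 6², …: 16, 25, 36, 49, 64 → 81.
Q: green, blue, red, green, blue → red (repeats green → blue → red).
R — −4 each step: -55, -59, -63, -67, -71 → -75.
Combining the parts gives (p=81, q=red, r=-75).

(p=81, q=red, r=-75)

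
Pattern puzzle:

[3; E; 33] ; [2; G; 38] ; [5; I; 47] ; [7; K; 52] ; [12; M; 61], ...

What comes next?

[19; O; 66]

First value: each term is the sum of the two before it, so 3, 2, 5, 7, 12 → 19.
Letter: letters move forward 2 places in the alphabet; E, G, I, K, M → O.
For the third value, alternating steps +5, +9, +5, +9, …: 33, 38, 47, 52, 61 → 66.
Combining the parts gives [19; O; 66].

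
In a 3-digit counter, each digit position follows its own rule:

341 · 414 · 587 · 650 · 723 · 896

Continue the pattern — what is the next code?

969

First digit: 3, 4, 5, 6, 7, 8 → 9 (+1 each step, mod 10).
Second digit goes 4, 1, 8, 5, 2, 9 → 6 (−3 each step, mod 10).
Third digit: +3 each step, mod 10; 1, 4, 7, 0, 3, 6 → 9.
Combining the parts gives 969.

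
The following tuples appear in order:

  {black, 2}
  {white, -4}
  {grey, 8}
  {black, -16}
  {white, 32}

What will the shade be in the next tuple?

grey

Shade: repeats black → white → grey; black, white, grey, black, white → grey.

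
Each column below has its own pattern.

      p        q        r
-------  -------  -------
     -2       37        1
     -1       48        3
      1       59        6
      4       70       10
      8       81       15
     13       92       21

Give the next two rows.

19  103  28; 26  114  36

Column p: differences are 1, 2, 3, … (increasing by 1 each time), so -2, -1, 1, 4, 8, 13 → 19 → 26.
For the column q, +11 each step: 37, 48, 59, 70, 81, 92 → 103 → 114.
Column r: differences are 2, 3, 4, … (increasing by 1 each time); 1, 3, 6, 10, 15, 21 → 28 → 36.
Putting the parts together: 19  103  28 and then 26  114  36.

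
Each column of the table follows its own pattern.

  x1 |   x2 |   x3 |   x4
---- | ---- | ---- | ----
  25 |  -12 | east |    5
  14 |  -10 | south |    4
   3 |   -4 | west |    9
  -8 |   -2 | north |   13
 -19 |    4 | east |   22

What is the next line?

Column x1: −11 each step, so 25, 14, 3, -8, -19 → -30.
For the column x2, alternating steps +2, +6, +2, +6, …: -12, -10, -4, -2, 4 → 6.
Column x3 goes east, south, west, north, east → south (repeats east → south → west → north).
Column x4 — each term is the sum of the two before it: 5, 4, 9, 13, 22 → 35.
Combining the parts gives -30  6  south  35.

-30  6  south  35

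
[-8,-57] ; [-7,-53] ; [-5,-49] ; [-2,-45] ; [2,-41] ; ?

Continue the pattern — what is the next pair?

For the first entry, differences are 1, 2, 3, … (increasing by 1 each time): -8, -7, -5, -2, 2 → 7.
Second entry — +4 each step: -57, -53, -49, -45, -41 → -37.
Combining the parts gives [7,-37].

[7,-37]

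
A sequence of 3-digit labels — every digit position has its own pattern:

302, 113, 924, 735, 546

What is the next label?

First digit: −2 each step, mod 10; 3, 1, 9, 7, 5 → 3.
For the second digit, +1 each step, mod 10: 0, 1, 2, 3, 4 → 5.
Third digit: +1 each step, mod 10; 2, 3, 4, 5, 6 → 7.
Combining the parts gives 357.

357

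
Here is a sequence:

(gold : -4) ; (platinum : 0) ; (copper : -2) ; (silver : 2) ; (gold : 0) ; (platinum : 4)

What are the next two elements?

Metal goes gold, platinum, copper, silver, gold, platinum → copper → silver (repeats gold → platinum → copper → silver).
Second slot goes -4, 0, -2, 2, 0, 4 → 2 → 6 (alternating steps +4, −2, +4, −2, …).
So the next two elements are (copper : 2) and (silver : 6).

(copper : 2), (silver : 6)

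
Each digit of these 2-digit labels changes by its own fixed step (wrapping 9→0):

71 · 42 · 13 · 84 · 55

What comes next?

26

First digit — −3 each step, mod 10: 7, 4, 1, 8, 5 → 2.
Second digit goes 1, 2, 3, 4, 5 → 6 (+1 each step, mod 10).
Combining the parts gives 26.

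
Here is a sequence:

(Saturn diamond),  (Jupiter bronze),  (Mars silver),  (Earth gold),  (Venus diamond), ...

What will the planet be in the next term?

Mercury

Planet: Saturn, Jupiter, Mars, Earth, Venus → Mercury (runs backward through the planets Mercury→Neptune).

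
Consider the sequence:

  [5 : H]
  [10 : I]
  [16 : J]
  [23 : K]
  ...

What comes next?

[31 : L]

First component: 5, 10, 16, 23 → 31 (differences are 5, 6, 7, … (increasing by 1 each time)).
Letter: letters move forward 1 place in the alphabet; H, I, J, K → L.
Putting it together: [31 : L].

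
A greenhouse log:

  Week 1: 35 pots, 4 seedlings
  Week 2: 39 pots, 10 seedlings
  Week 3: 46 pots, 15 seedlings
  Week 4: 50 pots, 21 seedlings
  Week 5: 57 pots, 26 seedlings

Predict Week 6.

61 pots, 32 seedlings

Pots — alternating steps +4, +7, +4, +7, …: 35, 39, 46, 50, 57 → 61.
For the seedlings, alternating steps +6, +5, +6, +5, …: 4, 10, 15, 21, 26 → 32.
Combining the parts gives 61 pots, 32 seedlings.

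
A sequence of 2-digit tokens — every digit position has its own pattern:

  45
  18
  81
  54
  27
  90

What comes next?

First digit goes 4, 1, 8, 5, 2, 9 → 6 (−3 each step, mod 10).
Second digit: 5, 8, 1, 4, 7, 0 → 3 (+3 each step, mod 10).
Combining the parts gives 63.

63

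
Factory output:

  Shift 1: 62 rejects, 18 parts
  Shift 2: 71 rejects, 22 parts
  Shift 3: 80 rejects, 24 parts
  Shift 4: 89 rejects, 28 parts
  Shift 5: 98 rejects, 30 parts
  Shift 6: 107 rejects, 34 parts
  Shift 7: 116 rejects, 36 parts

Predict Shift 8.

Rejects: +9 each step; 62, 71, 80, 89, 98, 107, 116 → 125.
Parts — alternating steps +4, +2, +4, +2, …: 18, 22, 24, 28, 30, 34, 36 → 40.
Putting it together: 125 rejects, 40 parts.

125 rejects, 40 parts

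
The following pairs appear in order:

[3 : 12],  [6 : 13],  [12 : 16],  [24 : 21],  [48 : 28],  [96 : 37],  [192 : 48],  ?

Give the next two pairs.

First part: ×2 each step, so 3, 6, 12, 24, 48, 96, 192 → 384 → 768.
For the second part, differences are 1, 3, 5, … (increasing by 2 each time): 12, 13, 16, 21, 28, 37, 48 → 61 → 76.
So the next two pairs are [384 : 61] and [768 : 76].

[384 : 61], [768 : 76]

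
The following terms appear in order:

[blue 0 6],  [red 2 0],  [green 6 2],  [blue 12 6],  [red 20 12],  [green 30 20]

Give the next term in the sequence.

[blue 42 30]

Colour: repeats blue → red → green, so blue, red, green, blue, red, green → blue.
Second entry: 0, 2, 6, 12, 20, 30 → 42 (differences are 2, 4, 6, … (increasing by 2 each time)).
Third entry — always the previous value of the second entry: 6, 0, 2, 6, 12, 20 → 30.
Combining the parts gives [blue 42 30].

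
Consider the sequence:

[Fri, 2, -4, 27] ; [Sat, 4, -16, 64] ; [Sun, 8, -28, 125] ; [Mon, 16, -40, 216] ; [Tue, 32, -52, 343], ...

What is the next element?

[Wed, 64, -64, 512]

Day goes Fri, Sat, Sun, Mon, Tue → Wed (runs through the weekdays Mon→Sun).
Second entry: ×2 each step; 2, 4, 8, 16, 32 → 64.
Third entry goes -4, -16, -28, -40, -52 → -64 (−12 each step).
Fourth entry goes 27, 64, 125, 216, 343 → 512 (perfect cubes: 3³, 4³, 5³, …).
Putting it together: [Wed, 64, -64, 512].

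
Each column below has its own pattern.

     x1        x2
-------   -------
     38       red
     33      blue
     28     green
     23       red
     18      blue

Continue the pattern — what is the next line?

Column x1: −5 each step, so 38, 33, 28, 23, 18 → 13.
Column x2: red, blue, green, red, blue → green (repeats red → blue → green).
Putting it together: 13  green.

13  green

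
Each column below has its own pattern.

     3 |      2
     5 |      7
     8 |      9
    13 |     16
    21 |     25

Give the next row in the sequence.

First component goes 3, 5, 8, 13, 21 → 34 (each term is the sum of the two before it).
Second component: 2, 7, 9, 16, 25 → 41 (each term is the sum of the two before it).
So the next row is 34  41.

34  41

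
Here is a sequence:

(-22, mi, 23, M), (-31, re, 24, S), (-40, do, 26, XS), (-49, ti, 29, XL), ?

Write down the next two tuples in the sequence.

First component: −9 each step, so -22, -31, -40, -49 → -58 → -67.
For the note, runs backward through the solfège scale do→ti: mi, re, do, ti → la → sol.
Third component: differences are 1, 2, 3, … (increasing by 1 each time), so 23, 24, 26, 29 → 33 → 38.
Size: M, S, XS, XL → L → M (runs backward through clothing sizes XS→XL).
So the next two tuples are (-58, la, 33, L) and (-67, sol, 38, M).

(-58, la, 33, L), (-67, sol, 38, M)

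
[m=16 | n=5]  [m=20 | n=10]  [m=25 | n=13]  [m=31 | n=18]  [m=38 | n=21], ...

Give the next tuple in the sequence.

M: differences are 4, 5, 6, … (increasing by 1 each time); 16, 20, 25, 31, 38 → 46.
N: 5, 10, 13, 18, 21 → 26 (alternating steps +5, +3, +5, +3, …).
Combining the parts gives [m=46 | n=26].

[m=46 | n=26]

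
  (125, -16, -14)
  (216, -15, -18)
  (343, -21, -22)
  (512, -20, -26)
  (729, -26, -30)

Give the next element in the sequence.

First slot: perfect cubes: 5³, 6³, 7³, …; 125, 216, 343, 512, 729 → 1000.
For the second slot, alternating steps +1, −6, +1, −6, …: -16, -15, -21, -20, -26 → -25.
Third slot — −4 each step: -14, -18, -22, -26, -30 → -34.
Putting it together: (1000, -25, -34).

(1000, -25, -34)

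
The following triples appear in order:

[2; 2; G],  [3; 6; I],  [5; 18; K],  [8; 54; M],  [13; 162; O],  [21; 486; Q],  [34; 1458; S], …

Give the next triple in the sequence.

First entry: each term is the sum of the two before it, so 2, 3, 5, 8, 13, 21, 34 → 55.
Second entry goes 2, 6, 18, 54, 162, 486, 1458 → 4374 (×3 each step).
Letter: letters move forward 2 places in the alphabet, so G, I, K, M, O, Q, S → U.
Combining the parts gives [55; 4374; U].

[55; 4374; U]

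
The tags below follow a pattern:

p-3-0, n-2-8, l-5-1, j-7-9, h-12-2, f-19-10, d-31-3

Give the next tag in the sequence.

Letter: letters move back 2 places in the alphabet, so p, n, l, j, h, f, d → b.
Second component: each term is the sum of the two before it, so 3, 2, 5, 7, 12, 19, 31 → 50.
Third component: alternating steps +8, −7, +8, −7, …; 0, 8, 1, 9, 2, 10, 3 → 11.
Putting it together: b-50-11.

b-50-11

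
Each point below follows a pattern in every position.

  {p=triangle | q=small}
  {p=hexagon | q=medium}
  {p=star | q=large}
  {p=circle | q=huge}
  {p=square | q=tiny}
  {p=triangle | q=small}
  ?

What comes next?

{p=hexagon | q=medium}

P — repeats triangle → hexagon → star → circle → square: triangle, hexagon, star, circle, square, triangle → hexagon.
Q goes small, medium, large, huge, tiny, small → medium (repeats small → medium → large → huge → tiny).
Putting it together: {p=hexagon | q=medium}.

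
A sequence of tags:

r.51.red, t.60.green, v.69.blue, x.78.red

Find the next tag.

z.87.green

Letter goes r, t, v, x → z (letters move forward 2 places in the alphabet).
Second component: +9 each step; 51, 60, 69, 78 → 87.
For the colour, repeats red → green → blue: red, green, blue, red → green.
Putting it together: z.87.green.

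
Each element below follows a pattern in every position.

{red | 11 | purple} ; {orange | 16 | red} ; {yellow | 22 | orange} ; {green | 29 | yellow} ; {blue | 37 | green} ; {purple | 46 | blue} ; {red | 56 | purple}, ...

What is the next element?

First colour: repeats red → orange → yellow → green → blue → purple; red, orange, yellow, green, blue, purple, red → orange.
Second component: differences are 5, 6, 7, … (increasing by 1 each time); 11, 16, 22, 29, 37, 46, 56 → 67.
Second colour: repeats purple → red → orange → yellow → green → blue, so purple, red, orange, yellow, green, blue, purple → red.
Combining the parts gives {orange | 67 | red}.

{orange | 67 | red}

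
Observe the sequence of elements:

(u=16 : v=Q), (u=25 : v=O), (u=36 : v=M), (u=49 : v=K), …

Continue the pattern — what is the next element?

U: 16, 25, 36, 49 → 64 (perfect squares: 4², 5², 6², …).
V goes Q, O, M, K → I (letters move back 2 places in the alphabet).
Putting it together: (u=64 : v=I).

(u=64 : v=I)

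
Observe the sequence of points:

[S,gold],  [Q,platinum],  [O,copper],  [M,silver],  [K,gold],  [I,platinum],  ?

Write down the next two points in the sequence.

[G,copper], [E,silver]

Letter — letters move back 2 places in the alphabet: S, Q, O, M, K, I → G → E.
For the metal, repeats gold → platinum → copper → silver: gold, platinum, copper, silver, gold, platinum → copper → silver.
So the next two points are [G,copper] and [E,silver].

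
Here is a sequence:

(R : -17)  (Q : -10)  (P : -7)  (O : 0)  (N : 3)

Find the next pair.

Letter goes R, Q, P, O, N → M (letters move back 1 place in the alphabet).
Second slot — alternating steps +7, +3, +7, +3, …: -17, -10, -7, 0, 3 → 10.
Combining the parts gives (M : 10).

(M : 10)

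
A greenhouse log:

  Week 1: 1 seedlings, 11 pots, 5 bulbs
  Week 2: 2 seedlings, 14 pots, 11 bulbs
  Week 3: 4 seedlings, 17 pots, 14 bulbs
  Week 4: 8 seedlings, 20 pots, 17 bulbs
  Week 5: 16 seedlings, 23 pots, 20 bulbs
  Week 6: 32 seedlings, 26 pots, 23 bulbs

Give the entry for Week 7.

64 seedlings, 29 pots, 26 bulbs

Seedlings — ×2 each step: 1, 2, 4, 8, 16, 32 → 64.
For the pots, +3 each step: 11, 14, 17, 20, 23, 26 → 29.
Bulbs — always the previous value of the pots: 5, 11, 14, 17, 20, 23 → 26.
Combining the parts gives 64 seedlings, 29 pots, 26 bulbs.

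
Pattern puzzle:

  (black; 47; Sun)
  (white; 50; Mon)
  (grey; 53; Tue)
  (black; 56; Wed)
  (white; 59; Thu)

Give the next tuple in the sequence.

(grey; 62; Fri)

Shade: repeats black → white → grey, so black, white, grey, black, white → grey.
Second value goes 47, 50, 53, 56, 59 → 62 (+3 each step).
For the day, runs through the weekdays Mon→Sun: Sun, Mon, Tue, Wed, Thu → Fri.
Combining the parts gives (grey; 62; Fri).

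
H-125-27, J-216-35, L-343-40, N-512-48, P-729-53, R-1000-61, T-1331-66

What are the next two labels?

Letter — letters move forward 2 places in the alphabet: H, J, L, N, P, R, T → V → X.
Second component: perfect cubes: 5³, 6³, 7³, …, so 125, 216, 343, 512, 729, 1000, 1331 → 1728 → 2197.
Third component goes 27, 35, 40, 48, 53, 61, 66 → 74 → 79 (alternating steps +8, +5, +8, +5, …).
So the next two labels are V-1728-74 and X-2197-79.

V-1728-74, X-2197-79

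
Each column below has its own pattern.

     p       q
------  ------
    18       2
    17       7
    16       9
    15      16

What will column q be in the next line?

Column q: each term is the sum of the two before it; 2, 7, 9, 16 → 25.

25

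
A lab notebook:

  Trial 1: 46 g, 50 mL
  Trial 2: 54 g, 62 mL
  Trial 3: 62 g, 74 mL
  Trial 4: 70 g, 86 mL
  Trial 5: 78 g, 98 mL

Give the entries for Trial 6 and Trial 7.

For the g, +8 each step: 46, 54, 62, 70, 78 → 86 → 94.
For the mL, +12 each step: 50, 62, 74, 86, 98 → 110 → 122.
So the next two records are 86 g, 110 mL and 94 g, 122 mL.

86 g, 110 mL; 94 g, 122 mL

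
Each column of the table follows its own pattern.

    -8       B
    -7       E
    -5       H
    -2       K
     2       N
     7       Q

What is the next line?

First component: differences are 1, 2, 3, … (increasing by 1 each time), so -8, -7, -5, -2, 2, 7 → 13.
Letter goes B, E, H, K, N, Q → T (letters move forward 3 places in the alphabet).
So the next line is 13  T.

13  T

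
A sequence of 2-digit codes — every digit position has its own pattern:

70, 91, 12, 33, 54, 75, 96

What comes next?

First digit: +2 each step, mod 10; 7, 9, 1, 3, 5, 7, 9 → 1.
Second digit: +1 each step, mod 10, so 0, 1, 2, 3, 4, 5, 6 → 7.
Putting it together: 17.

17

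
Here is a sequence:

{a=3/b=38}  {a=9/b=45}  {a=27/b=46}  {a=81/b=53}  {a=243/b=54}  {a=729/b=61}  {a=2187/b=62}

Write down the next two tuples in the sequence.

A: ×3 each step; 3, 9, 27, 81, 243, 729, 2187 → 6561 → 19683.
For the b, alternating steps +7, +1, +7, +1, …: 38, 45, 46, 53, 54, 61, 62 → 69 → 70.
Putting the parts together: {a=6561/b=69} and then {a=19683/b=70}.

{a=6561/b=69}, {a=19683/b=70}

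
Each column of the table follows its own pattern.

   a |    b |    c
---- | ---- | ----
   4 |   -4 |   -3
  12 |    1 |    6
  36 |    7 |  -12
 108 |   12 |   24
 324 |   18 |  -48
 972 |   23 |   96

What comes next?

2916  29  -192

Column a — ×3 each step: 4, 12, 36, 108, 324, 972 → 2916.
For the column b, alternating steps +5, +6, +5, +6, …: -4, 1, 7, 12, 18, 23 → 29.
Column c — ×(-2) each step: -3, 6, -12, 24, -48, 96 → -192.
Putting it together: 2916  29  -192.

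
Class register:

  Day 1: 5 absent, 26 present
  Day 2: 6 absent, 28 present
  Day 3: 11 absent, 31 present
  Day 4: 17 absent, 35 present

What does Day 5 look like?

Absent: each term is the sum of the two before it, so 5, 6, 11, 17 → 28.
Present: 26, 28, 31, 35 → 40 (differences are 2, 3, 4, … (increasing by 1 each time)).
Combining the parts gives 28 absent, 40 present.

28 absent, 40 present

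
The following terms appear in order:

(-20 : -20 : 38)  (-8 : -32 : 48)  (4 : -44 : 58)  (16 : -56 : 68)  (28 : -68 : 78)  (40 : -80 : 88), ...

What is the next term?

First entry goes -20, -8, 4, 16, 28, 40 → 52 (+12 each step).
Second entry: −12 each step; -20, -32, -44, -56, -68, -80 → -92.
Third entry: +10 each step, so 38, 48, 58, 68, 78, 88 → 98.
So the next term is (52 : -92 : 98).

(52 : -92 : 98)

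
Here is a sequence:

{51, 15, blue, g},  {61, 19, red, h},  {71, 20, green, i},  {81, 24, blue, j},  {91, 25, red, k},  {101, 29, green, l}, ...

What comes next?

First value: +10 each step; 51, 61, 71, 81, 91, 101 → 111.
Second value goes 15, 19, 20, 24, 25, 29 → 30 (alternating steps +4, +1, +4, +1, …).
Colour: blue, red, green, blue, red, green → blue (repeats blue → red → green).
Letter goes g, h, i, j, k, l → m (letters move forward 1 place in the alphabet).
Combining the parts gives {111, 30, blue, m}.

{111, 30, blue, m}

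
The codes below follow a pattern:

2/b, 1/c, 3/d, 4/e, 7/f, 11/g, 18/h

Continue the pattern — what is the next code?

29/i

First component goes 2, 1, 3, 4, 7, 11, 18 → 29 (each term is the sum of the two before it).
For the letter, letters move forward 1 place in the alphabet: b, c, d, e, f, g, h → i.
Combining the parts gives 29/i.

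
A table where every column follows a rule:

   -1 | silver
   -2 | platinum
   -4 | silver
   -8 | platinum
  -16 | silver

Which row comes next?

-32  platinum

First component: -1, -2, -4, -8, -16 → -32 (×2 each step).
Metal: silver, platinum, silver, platinum, silver → platinum (alternates silver ↔ platinum).
Putting it together: -32  platinum.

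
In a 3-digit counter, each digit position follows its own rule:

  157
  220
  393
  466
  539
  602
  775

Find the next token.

First digit goes 1, 2, 3, 4, 5, 6, 7 → 8 (+1 each step, mod 10).
Second digit: −3 each step, mod 10, so 5, 2, 9, 6, 3, 0, 7 → 4.
For the third digit, +3 each step, mod 10: 7, 0, 3, 6, 9, 2, 5 → 8.
Combining the parts gives 848.

848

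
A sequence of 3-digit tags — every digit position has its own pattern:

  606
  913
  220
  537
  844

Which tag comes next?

151

First digit goes 6, 9, 2, 5, 8 → 1 (+3 each step, mod 10).
Second digit goes 0, 1, 2, 3, 4 → 5 (+1 each step, mod 10).
For the third digit, −3 each step, mod 10: 6, 3, 0, 7, 4 → 1.
So the next tag is 151.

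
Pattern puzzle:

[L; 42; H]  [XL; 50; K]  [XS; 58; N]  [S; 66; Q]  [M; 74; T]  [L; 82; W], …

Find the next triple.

[XL; 90; Z]

Size: repeats L → XL → XS → S → M; L, XL, XS, S, M, L → XL.
Second entry: +8 each step; 42, 50, 58, 66, 74, 82 → 90.
Letter: letters move forward 3 places in the alphabet, so H, K, N, Q, T, W → Z.
Combining the parts gives [XL; 90; Z].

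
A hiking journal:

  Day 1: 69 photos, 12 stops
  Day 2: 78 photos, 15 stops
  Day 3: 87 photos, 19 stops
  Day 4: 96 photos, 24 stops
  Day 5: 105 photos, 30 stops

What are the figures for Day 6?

Photos — +9 each step: 69, 78, 87, 96, 105 → 114.
For the stops, differences are 3, 4, 5, … (increasing by 1 each time): 12, 15, 19, 24, 30 → 37.
Combining the parts gives 114 photos, 37 stops.

114 photos, 37 stops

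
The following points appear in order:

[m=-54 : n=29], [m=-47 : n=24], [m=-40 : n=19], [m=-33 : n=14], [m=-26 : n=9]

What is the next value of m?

M — +7 each step: -54, -47, -40, -33, -26 → -19.

-19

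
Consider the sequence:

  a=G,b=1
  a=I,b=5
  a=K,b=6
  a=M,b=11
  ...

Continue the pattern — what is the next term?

A: letters move forward 2 places in the alphabet, so G, I, K, M → O.
B — each term is the sum of the two before it: 1, 5, 6, 11 → 17.
So the next term is a=O,b=17.

a=O,b=17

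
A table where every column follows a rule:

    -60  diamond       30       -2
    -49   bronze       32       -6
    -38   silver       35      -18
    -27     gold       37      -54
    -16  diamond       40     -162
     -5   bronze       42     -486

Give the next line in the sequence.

6  silver  45  -1458

First component goes -60, -49, -38, -27, -16, -5 → 6 (+11 each step).
Rank: repeats diamond → bronze → silver → gold, so diamond, bronze, silver, gold, diamond, bronze → silver.
For the third component, alternating steps +2, +3, +2, +3, …: 30, 32, 35, 37, 40, 42 → 45.
Fourth component: -2, -6, -18, -54, -162, -486 → -1458 (×3 each step).
Combining the parts gives 6  silver  45  -1458.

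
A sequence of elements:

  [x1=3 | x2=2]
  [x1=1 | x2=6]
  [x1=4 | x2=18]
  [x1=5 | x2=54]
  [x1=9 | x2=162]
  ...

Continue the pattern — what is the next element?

X1: 3, 1, 4, 5, 9 → 14 (each term is the sum of the two before it).
X2: ×3 each step; 2, 6, 18, 54, 162 → 486.
Combining the parts gives [x1=14 | x2=486].

[x1=14 | x2=486]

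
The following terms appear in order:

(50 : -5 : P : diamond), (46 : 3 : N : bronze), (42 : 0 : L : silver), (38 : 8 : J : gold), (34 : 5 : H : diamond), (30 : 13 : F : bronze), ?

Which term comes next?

(26 : 10 : D : silver)

First component — −4 each step: 50, 46, 42, 38, 34, 30 → 26.
For the second component, alternating steps +8, −3, +8, −3, …: -5, 3, 0, 8, 5, 13 → 10.
Letter — letters move back 2 places in the alphabet: P, N, L, J, H, F → D.
Rank: repeats diamond → bronze → silver → gold; diamond, bronze, silver, gold, diamond, bronze → silver.
Putting it together: (26 : 10 : D : silver).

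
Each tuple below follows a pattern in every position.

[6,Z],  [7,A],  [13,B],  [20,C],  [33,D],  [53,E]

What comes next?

First value: each term is the sum of the two before it, so 6, 7, 13, 20, 33, 53 → 86.
Letter: letters move forward 1 place in the alphabet, wrapping Z→A, so Z, A, B, C, D, E → F.
Putting it together: [86,F].

[86,F]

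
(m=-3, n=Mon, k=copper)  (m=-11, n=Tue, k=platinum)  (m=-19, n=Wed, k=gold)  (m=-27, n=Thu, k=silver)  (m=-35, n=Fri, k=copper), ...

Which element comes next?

For the m, −8 each step: -3, -11, -19, -27, -35 → -43.
N — runs through the weekdays Mon→Sun: Mon, Tue, Wed, Thu, Fri → Sat.
K: repeats copper → platinum → gold → silver; copper, platinum, gold, silver, copper → platinum.
So the next element is (m=-43, n=Sat, k=platinum).

(m=-43, n=Sat, k=platinum)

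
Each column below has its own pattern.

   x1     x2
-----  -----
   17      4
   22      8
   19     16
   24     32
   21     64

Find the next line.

Column x1 goes 17, 22, 19, 24, 21 → 26 (alternating steps +5, −3, +5, −3, …).
Column x2 goes 4, 8, 16, 32, 64 → 128 (×2 each step).
Putting it together: 26  128.

26  128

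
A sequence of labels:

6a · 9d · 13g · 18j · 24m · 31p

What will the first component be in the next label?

39

First component: differences are 3, 4, 5, … (increasing by 1 each time), so 6, 9, 13, 18, 24, 31 → 39.
Letter: letters move forward 3 places in the alphabet, so a, d, g, j, m, p → s.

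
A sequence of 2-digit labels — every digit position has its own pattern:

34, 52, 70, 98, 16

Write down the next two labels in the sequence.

34 then 52

First digit — +2 each step, mod 10: 3, 5, 7, 9, 1 → 3 → 5.
Second digit goes 4, 2, 0, 8, 6 → 4 → 2 (−2 each step, mod 10).
So the next two labels are 34 and 52.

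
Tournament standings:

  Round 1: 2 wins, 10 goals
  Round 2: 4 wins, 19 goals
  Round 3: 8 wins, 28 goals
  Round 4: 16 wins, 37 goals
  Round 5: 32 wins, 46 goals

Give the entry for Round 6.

64 wins, 55 goals

Wins goes 2, 4, 8, 16, 32 → 64 (×2 each step).
Goals: 10, 19, 28, 37, 46 → 55 (+9 each step).
Combining the parts gives 64 wins, 55 goals.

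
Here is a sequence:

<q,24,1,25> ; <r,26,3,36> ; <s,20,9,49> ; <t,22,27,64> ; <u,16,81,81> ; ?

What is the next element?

<v,18,243,100>

Letter — letters move forward 1 place in the alphabet: q, r, s, t, u → v.
Second slot goes 24, 26, 20, 22, 16 → 18 (alternating steps +2, −6, +2, −6, …).
Third slot: 1, 3, 9, 27, 81 → 243 (×3 each step).
Fourth slot — perfect squares: 5², 6², 7², …: 25, 36, 49, 64, 81 → 100.
Combining the parts gives <v,18,243,100>.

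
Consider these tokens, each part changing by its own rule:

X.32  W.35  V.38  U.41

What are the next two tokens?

Letter: X, W, V, U → T → S (letters move back 1 place in the alphabet).
Second component goes 32, 35, 38, 41 → 44 → 47 (+3 each step).
Putting the parts together: T.44 and then S.47.

T.44, S.47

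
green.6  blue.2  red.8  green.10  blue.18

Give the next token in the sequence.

Colour: repeats green → blue → red, so green, blue, red, green, blue → red.
Second component: each term is the sum of the two before it; 6, 2, 8, 10, 18 → 28.
Putting it together: red.28.

red.28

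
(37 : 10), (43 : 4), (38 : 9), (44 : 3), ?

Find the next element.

(39 : 8)

First entry: alternating steps +6, −5, +6, −5, …, so 37, 43, 38, 44 → 39.
For the second entry, together with the first entry always sums to 47: 10, 4, 9, 3 → 8.
Combining the parts gives (39 : 8).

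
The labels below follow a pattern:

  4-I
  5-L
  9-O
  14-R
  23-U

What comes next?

First component: each term is the sum of the two before it; 4, 5, 9, 14, 23 → 37.
Letter goes I, L, O, R, U → X (letters move forward 3 places in the alphabet).
Combining the parts gives 37-X.

37-X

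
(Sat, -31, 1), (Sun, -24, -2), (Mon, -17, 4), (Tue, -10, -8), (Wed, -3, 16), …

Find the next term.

(Thu, 4, -32)

Day: runs through the weekdays Mon→Sun; Sat, Sun, Mon, Tue, Wed → Thu.
Second component: -31, -24, -17, -10, -3 → 4 (+7 each step).
Third component: 1, -2, 4, -8, 16 → -32 (×(-2) each step).
Combining the parts gives (Thu, 4, -32).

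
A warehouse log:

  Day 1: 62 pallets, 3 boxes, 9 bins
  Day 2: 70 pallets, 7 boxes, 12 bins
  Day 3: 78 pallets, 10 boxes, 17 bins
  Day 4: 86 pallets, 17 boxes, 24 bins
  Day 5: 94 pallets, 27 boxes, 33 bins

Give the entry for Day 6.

102 pallets, 44 boxes, 44 bins

For the pallets, +8 each step: 62, 70, 78, 86, 94 → 102.
Boxes goes 3, 7, 10, 17, 27 → 44 (each term is the sum of the two before it).
Bins — differences are 3, 5, 7, … (increasing by 2 each time): 9, 12, 17, 24, 33 → 44.
Combining the parts gives 102 pallets, 44 boxes, 44 bins.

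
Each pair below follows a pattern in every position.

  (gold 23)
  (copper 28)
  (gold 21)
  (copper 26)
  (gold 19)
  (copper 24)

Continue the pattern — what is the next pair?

Metal goes gold, copper, gold, copper, gold, copper → gold (alternates gold ↔ copper).
Second entry — alternating steps +5, −7, +5, −7, …: 23, 28, 21, 26, 19, 24 → 17.
So the next pair is (gold 17).

(gold 17)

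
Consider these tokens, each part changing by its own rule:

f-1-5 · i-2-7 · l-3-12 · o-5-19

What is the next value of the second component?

Second component: each term is the sum of the two before it, so 1, 2, 3, 5 → 8.

8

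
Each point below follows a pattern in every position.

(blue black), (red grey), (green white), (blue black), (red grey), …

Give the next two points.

Colour goes blue, red, green, blue, red → green → blue (repeats blue → red → green).
Shade — repeats black → grey → white: black, grey, white, black, grey → white → black.
So the next two points are (green white) and (blue black).

(green white), (blue black)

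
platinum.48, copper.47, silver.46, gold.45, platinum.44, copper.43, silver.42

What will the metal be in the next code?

Metal: repeats platinum → copper → silver → gold, so platinum, copper, silver, gold, platinum, copper, silver → gold.

gold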